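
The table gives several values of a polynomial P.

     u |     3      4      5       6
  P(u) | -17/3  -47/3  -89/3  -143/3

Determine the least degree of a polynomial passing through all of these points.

2

Forward differences of the values at u = 3, 4, 5, 6:
  P  : -17/3  -47/3  -89/3  -143/3
  Δ  : -10  -14  -18
  Δ^2: -4  -4
  Δ^3: 0
The second differences are constant (-4) and nonzero, while all higher differences vanish, so the minimal degree is 2.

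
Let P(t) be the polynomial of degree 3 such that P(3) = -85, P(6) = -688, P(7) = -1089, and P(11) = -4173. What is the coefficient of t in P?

6

Write P(t) = at^3 + bt^2 + ct + d. Substituting each data point gives a linear system:
  27a + 9b + 3c + d = -85
  216a + 36b + 6c + d = -688
  343a + 49b + 7c + d = -1089
  1331a + 121b + 11c + d = -4173
Solving the system yields a = -3, b = -2, c = 6, d = -4.
So P(t) = -3t^3 - 2t^2 + 6t - 4.
The coefficient of t is 6.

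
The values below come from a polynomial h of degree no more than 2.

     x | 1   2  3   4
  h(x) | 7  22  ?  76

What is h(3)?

45

On equispaced nodes a degree-2 polynomial has vanishing third forward difference, so
  - h(1) + 3·h(2) - 3·h(3) + h(4) = 0.
Substituting the known values and solving for h(3):
  -3·h(3) = -135
  h(3) = 45.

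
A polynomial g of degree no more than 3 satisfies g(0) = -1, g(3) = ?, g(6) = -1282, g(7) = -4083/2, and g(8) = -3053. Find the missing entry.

-311/2

The 4 known points determine the degree-3 polynomial uniquely.
Write g(s) = as^3 + bs^2 + cs + d. Substituting each data point gives a linear system:
  d = -1
  216a + 36b + 6c + d = -1282
  343a + 49b + 7c + d = -4083/2
  512a + 64b + 8c + d = -3053
Solving the system yields a = -6, b = 0, c = 5/2, d = -1.
So g(s) = -6s^3 + (5/2)s - 1.
Then g(3) = -311/2.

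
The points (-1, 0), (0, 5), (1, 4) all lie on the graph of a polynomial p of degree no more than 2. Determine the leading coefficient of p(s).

Write p(s) = as^2 + bs + c. Substituting each data point gives a linear system:
  a - b + c = 0
  c = 5
  a + b + c = 4
Solving the system yields a = -3, b = 2, c = 5.
So p(s) = -3s² + 2s + 5.
The leading coefficient is -3.

-3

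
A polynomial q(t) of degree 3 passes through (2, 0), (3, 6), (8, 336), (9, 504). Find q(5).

60

Using the Lagrange interpolation formula with nodes 2, 3, 8, 9:
  L_0(t) = (t - 3)(t - 8)(t - 9) / -42
  L_1(t) = (t - 2)(t - 8)(t - 9) / 30
  L_2(t) = (t - 2)(t - 3)(t - 9) / -30
  L_3(t) = (t - 2)(t - 3)(t - 8) / 42
Then q(t) = 0·L_0(t) + 6·L_1(t) + 336·L_2(t) + 504·L_3(t).
Expanding and collecting terms gives q(t) = t³ - 3t² + 2t.
Evaluating at t = 5: q(5) = 60.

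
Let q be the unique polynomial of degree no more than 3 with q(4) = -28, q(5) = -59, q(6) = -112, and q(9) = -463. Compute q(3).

-13

Using the Lagrange interpolation formula with nodes 4, 5, 6, 9:
  L_0(x) = (x - 5)(x - 6)(x - 9) / -10
  L_1(x) = (x - 4)(x - 6)(x - 9) / 4
  L_2(x) = (x - 4)(x - 5)(x - 9) / -6
  L_3(x) = (x - 4)(x - 5)(x - 6) / 60
Then q(x) = -28·L_0(x) - 59·L_1(x) - 112·L_2(x) - 463·L_3(x).
Expanding and collecting terms gives q(x) = -x^3 + 4x^2 - 6x - 4.
Evaluating at x = 3: q(3) = -13.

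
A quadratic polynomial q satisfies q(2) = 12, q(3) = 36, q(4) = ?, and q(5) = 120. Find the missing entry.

72

The 3 known points determine the degree-2 polynomial uniquely.
Write q(t) = at^2 + bt + c. Substituting each data point gives a linear system:
  4a + 2b + c = 12
  9a + 3b + c = 36
  25a + 5b + c = 120
Solving the system yields a = 6, b = -6, c = 0.
So q(t) = 6t^2 - 6t.
Then q(4) = 72.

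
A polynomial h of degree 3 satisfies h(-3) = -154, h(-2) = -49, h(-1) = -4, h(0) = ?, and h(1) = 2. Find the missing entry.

5

On equispaced nodes a degree-3 polynomial has vanishing fourth forward difference, so
  h(-3) - 4·h(-2) + 6·h(-1) - 4·h(0) + h(1) = 0.
Substituting the known values and solving for h(0):
  -4·h(0) = -20
  h(0) = 5.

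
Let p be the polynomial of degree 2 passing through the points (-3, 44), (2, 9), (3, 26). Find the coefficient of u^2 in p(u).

4

Write p(u) = au^2 + bu + c. Substituting each data point gives a linear system:
  9a - 3b + c = 44
  4a + 2b + c = 9
  9a + 3b + c = 26
Solving the system yields a = 4, b = -3, c = -1.
So p(u) = 4u^2 - 3u - 1.
The leading coefficient is 4.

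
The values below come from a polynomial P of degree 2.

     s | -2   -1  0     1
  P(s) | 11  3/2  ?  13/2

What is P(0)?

0

The 3 known points determine the degree-2 polynomial uniquely.
Write P(s) = as^2 + bs + c. Substituting each data point gives a linear system:
  4a - 2b + c = 11
  a - b + c = 3/2
  a + b + c = 13/2
Solving the system yields a = 4, b = 5/2, c = 0.
So P(s) = 4s^2 + (5/2)s.
Then P(0) = 0.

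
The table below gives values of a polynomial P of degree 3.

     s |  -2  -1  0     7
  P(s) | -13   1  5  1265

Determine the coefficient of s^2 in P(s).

Write P(s) = as^3 + bs^2 + cs + d. Substituting each data point gives a linear system:
  -8a + 4b - 2c + d = -13
  -a + b - c + d = 1
  d = 5
  343a + 49b + 7c + d = 1265
Solving the system yields a = 3, b = 4, c = 5, d = 5.
So P(s) = 3s³ + 4s² + 5s + 5.
The coefficient of s^2 is 4.

4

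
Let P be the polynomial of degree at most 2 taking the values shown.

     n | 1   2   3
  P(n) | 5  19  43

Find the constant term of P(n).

1

Write P(n) = an^2 + bn + c. Substituting each data point gives a linear system:
  a + b + c = 5
  4a + 2b + c = 19
  9a + 3b + c = 43
Solving the system yields a = 5, b = -1, c = 1.
So P(n) = 5n² - n + 1.
The constant term is 1.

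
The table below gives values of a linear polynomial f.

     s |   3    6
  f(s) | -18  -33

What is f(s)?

f(s) = -5s - 3

Using the Lagrange interpolation formula with nodes 3, 6:
  L_0(s) = (s - 6) / -3
  L_1(s) = (s - 3) / 3
Then f(s) = -18·L_0(s) - 33·L_1(s).
Expanding and collecting terms gives f(s) = -5s - 3.
Check: f(3) = -18. ✓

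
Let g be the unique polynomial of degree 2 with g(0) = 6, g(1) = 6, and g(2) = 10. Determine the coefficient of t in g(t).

Write g(t) = at^2 + bt + c. Substituting each data point gives a linear system:
  c = 6
  a + b + c = 6
  4a + 2b + c = 10
Solving the system yields a = 2, b = -2, c = 6.
So g(t) = 2t^2 - 2t + 6.
The coefficient of t is -2.

-2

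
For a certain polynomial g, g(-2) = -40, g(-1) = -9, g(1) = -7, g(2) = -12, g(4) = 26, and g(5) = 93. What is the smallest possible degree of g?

3

Divided differences on the nodes -2, -1, 1, 2, 4, 5:
  order 0: -40  -9  -7  -12  26  93
  order 1: 31  1  -5  19  67
  order 2: -10  -2  8  16
  order 3: 2  2  2
  order 4: 0  0
  order 5: 0
The order-3 divided differences are all 2 (nonzero) and every higher order vanishes, so the data lies on a polynomial of degree exactly 3.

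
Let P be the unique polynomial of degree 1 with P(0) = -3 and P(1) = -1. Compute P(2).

1

Write P(s) = as + b. Substituting each data point gives a linear system:
  b = -3
  a + b = -1
Solving the system yields a = 2, b = -3.
So P(s) = 2s - 3.
Then P(2) = 1.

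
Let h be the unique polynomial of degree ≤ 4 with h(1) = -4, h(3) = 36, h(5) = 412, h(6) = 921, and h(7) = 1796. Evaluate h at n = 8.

Using the Lagrange interpolation formula with nodes 1, 3, 5, 6, 7:
  L_0(n) = (n - 3)(n - 5)(n - 6)(n - 7) / 240
  L_1(n) = (n - 1)(n - 5)(n - 6)(n - 7) / -48
  L_2(n) = (n - 1)(n - 3)(n - 6)(n - 7) / 16
  L_3(n) = (n - 1)(n - 3)(n - 5)(n - 7) / -15
  L_4(n) = (n - 1)(n - 3)(n - 5)(n - 6) / 48
Then h(n) = -4·L_0(n) + 36·L_1(n) + 412·L_2(n) + 921·L_3(n) + 1796·L_4(n).
Expanding and collecting terms gives h(n) = n^4 - 2n^3 + 2n^2 - 2n - 3.
Evaluating at n = 8: h(8) = 3181.

3181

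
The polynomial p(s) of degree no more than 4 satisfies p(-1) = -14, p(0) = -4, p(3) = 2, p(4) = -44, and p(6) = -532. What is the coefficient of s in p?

2

Write p(s) = as^4 + bs^3 + cs^2 + ds + e. Substituting each data point gives a linear system:
  a - b + c - d + e = -14
  e = -4
  81a + 27b + 9c + 3d + e = 2
  256a + 64b + 16c + 4d + e = -44
  1296a + 216b + 36c + 6d + e = -532
Solving the system yields a = -1, b = 4, c = -3, d = 2, e = -4.
So p(s) = -s^4 + 4s^3 - 3s^2 + 2s - 4.
The coefficient of s is 2.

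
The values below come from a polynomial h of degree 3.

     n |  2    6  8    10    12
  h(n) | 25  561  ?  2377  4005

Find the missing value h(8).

1261

The 4 known points determine the degree-3 polynomial uniquely.
Write h(n) = an^3 + bn^2 + cn + d. Substituting each data point gives a linear system:
  8a + 4b + 2c + d = 25
  216a + 36b + 6c + d = 561
  1000a + 100b + 10c + d = 2377
  1728a + 144b + 12c + d = 4005
Solving the system yields a = 2, b = 4, c = -2, d = -3.
So h(n) = 2n³ + 4n² - 2n - 3.
Then h(8) = 1261.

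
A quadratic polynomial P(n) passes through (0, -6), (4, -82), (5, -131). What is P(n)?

P(n) = -6n^2 + 5n - 6

Using the Lagrange interpolation formula with nodes 0, 4, 5:
  L_0(n) = (n - 4)(n - 5) / 20
  L_1(n) = n(n - 5) / -4
  L_2(n) = n(n - 4) / 5
Then P(n) = -6·L_0(n) - 82·L_1(n) - 131·L_2(n).
Expanding and collecting terms gives P(n) = -6n^2 + 5n - 6.
Check: P(5) = -131. ✓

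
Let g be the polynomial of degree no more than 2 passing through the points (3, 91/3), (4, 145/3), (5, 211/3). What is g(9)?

595/3

Using the Lagrange interpolation formula with nodes 3, 4, 5:
  L_0(u) = (u - 4)(u - 5) / 2
  L_1(u) = (u - 3)(u - 5) / -1
  L_2(u) = (u - 3)(u - 4) / 2
Then g(u) = 91/3·L_0(u) + 145/3·L_1(u) + 211/3·L_2(u).
Expanding and collecting terms gives g(u) = 2u^2 + 4u + 1/3.
Evaluating at u = 9: g(9) = 595/3.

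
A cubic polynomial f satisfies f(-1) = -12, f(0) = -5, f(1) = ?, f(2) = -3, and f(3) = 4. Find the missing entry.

On equispaced nodes a degree-3 polynomial has vanishing fourth forward difference, so
  f(-1) - 4·f(0) + 6·f(1) - 4·f(2) + f(3) = 0.
Substituting the known values and solving for f(1):
  6·f(1) = -24
  f(1) = -4.

-4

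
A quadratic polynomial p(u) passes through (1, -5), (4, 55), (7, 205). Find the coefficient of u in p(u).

-5

Write p(u) = au^2 + bu + c. Substituting each data point gives a linear system:
  a + b + c = -5
  16a + 4b + c = 55
  49a + 7b + c = 205
Solving the system yields a = 5, b = -5, c = -5.
So p(u) = 5u² - 5u - 5.
The coefficient of u is -5.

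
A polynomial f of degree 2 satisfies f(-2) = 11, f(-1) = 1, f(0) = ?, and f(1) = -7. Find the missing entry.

The 3 known points determine the degree-2 polynomial uniquely.
Write f(s) = as^2 + bs + c. Substituting each data point gives a linear system:
  4a - 2b + c = 11
  a - b + c = 1
  a + b + c = -7
Solving the system yields a = 2, b = -4, c = -5.
So f(s) = 2s² - 4s - 5.
Then f(0) = -5.

-5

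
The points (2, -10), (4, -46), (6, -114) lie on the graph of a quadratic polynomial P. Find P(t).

Using the Lagrange interpolation formula with nodes 2, 4, 6:
  L_0(t) = (t - 4)(t - 6) / 8
  L_1(t) = (t - 2)(t - 6) / -4
  L_2(t) = (t - 2)(t - 4) / 8
Then P(t) = -10·L_0(t) - 46·L_1(t) - 114·L_2(t).
Expanding and collecting terms gives P(t) = -4t² + 6t - 6.
Check: P(4) = -46. ✓

P(t) = -4t^2 + 6t - 6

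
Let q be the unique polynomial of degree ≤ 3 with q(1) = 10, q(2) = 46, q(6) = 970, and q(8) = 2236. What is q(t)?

Write q(t) = at^3 + bt^2 + ct + d. Substituting each data point gives a linear system:
  a + b + c + d = 10
  8a + 4b + 2c + d = 46
  216a + 36b + 6c + d = 970
  512a + 64b + 8c + d = 2236
Solving the system yields a = 4, b = 3, c = -1, d = 4.
So q(t) = 4t^3 + 3t^2 - t + 4.
Check: q(6) = 970. ✓

q(t) = 4t^3 + 3t^2 - t + 4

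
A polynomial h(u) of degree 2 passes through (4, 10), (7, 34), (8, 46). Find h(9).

Using the Lagrange interpolation formula with nodes 4, 7, 8:
  L_0(u) = (u - 7)(u - 8) / 12
  L_1(u) = (u - 4)(u - 8) / -3
  L_2(u) = (u - 4)(u - 7) / 4
Then h(u) = 10·L_0(u) + 34·L_1(u) + 46·L_2(u).
Expanding and collecting terms gives h(u) = u^2 - 3u + 6.
Evaluating at u = 9: h(9) = 60.

60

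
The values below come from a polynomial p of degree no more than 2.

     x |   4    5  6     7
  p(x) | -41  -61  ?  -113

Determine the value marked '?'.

On equispaced nodes a degree-2 polynomial has vanishing third forward difference, so
  - p(4) + 3·p(5) - 3·p(6) + p(7) = 0.
Substituting the known values and solving for p(6):
  -3·p(6) = 255
  p(6) = -85.

-85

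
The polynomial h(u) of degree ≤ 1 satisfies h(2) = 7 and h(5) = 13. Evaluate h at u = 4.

11

Using the Lagrange interpolation formula with nodes 2, 5:
  L_0(u) = (u - 5) / -3
  L_1(u) = (u - 2) / 3
Then h(u) = 7·L_0(u) + 13·L_1(u).
Expanding and collecting terms gives h(u) = 2u + 3.
Evaluating at u = 4: h(4) = 11.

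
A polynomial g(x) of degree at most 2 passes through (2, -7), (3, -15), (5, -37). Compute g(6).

-51

Write g(x) = ax^2 + bx + c. Substituting each data point gives a linear system:
  4a + 2b + c = -7
  9a + 3b + c = -15
  25a + 5b + c = -37
Solving the system yields a = -1, b = -3, c = 3.
So g(x) = -x² - 3x + 3.
Then g(6) = -51.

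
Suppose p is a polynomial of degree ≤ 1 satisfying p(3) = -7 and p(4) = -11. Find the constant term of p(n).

5

Write p(n) = an + b. Substituting each data point gives a linear system:
  3a + b = -7
  4a + b = -11
Solving the system yields a = -4, b = 5.
So p(n) = -4n + 5.
The constant term is 5.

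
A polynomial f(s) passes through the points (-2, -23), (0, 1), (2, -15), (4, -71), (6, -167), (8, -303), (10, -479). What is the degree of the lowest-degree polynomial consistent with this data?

Forward differences of the values at s = -2, 0, 2, 4, 6, 8, 10:
  f  : -23  1  -15  -71  -167  -303  -479
  Δ  : 24  -16  -56  -96  -136  -176
  Δ^2: -40  -40  -40  -40  -40
  Δ^3: 0  0  0  0
  Δ^4: 0  0  0
  Δ^5: 0  0
  Δ^6: 0
The second differences are constant (-40) and nonzero, while all higher differences vanish, so the minimal degree is 2.

2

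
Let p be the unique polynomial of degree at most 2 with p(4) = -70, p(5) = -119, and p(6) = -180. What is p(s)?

Write p(s) = as^2 + bs + c. Substituting each data point gives a linear system:
  16a + 4b + c = -70
  25a + 5b + c = -119
  36a + 6b + c = -180
Solving the system yields a = -6, b = 5, c = 6.
So p(s) = -6s² + 5s + 6.
Check: p(6) = -180. ✓

p(s) = -6s^2 + 5s + 6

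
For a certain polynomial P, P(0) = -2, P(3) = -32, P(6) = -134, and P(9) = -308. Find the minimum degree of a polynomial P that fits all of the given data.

Forward differences of the values at s = 0, 3, 6, 9:
  P  : -2  -32  -134  -308
  Δ  : -30  -102  -174
  Δ^2: -72  -72
  Δ^3: 0
The second differences are constant (-72) and nonzero, while all higher differences vanish, so the minimal degree is 2.

2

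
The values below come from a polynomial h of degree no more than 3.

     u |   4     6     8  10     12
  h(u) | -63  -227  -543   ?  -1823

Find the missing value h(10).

On equispaced nodes a degree-3 polynomial has vanishing fourth forward difference, so
  h(4) - 4·h(6) + 6·h(8) - 4·h(10) + h(12) = 0.
Substituting the known values and solving for h(10):
  -4·h(10) = 4236
  h(10) = -1059.

-1059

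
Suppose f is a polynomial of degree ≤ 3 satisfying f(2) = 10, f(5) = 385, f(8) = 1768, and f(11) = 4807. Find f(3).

63

Using the Lagrange interpolation formula with nodes 2, 5, 8, 11:
  L_0(u) = (u - 5)(u - 8)(u - 11) / -162
  L_1(u) = (u - 2)(u - 8)(u - 11) / 54
  L_2(u) = (u - 2)(u - 5)(u - 11) / -54
  L_3(u) = (u - 2)(u - 5)(u - 8) / 162
Then f(u) = 10·L_0(u) + 385·L_1(u) + 1768·L_2(u) + 4807·L_3(u).
Expanding and collecting terms gives f(u) = 4u^3 - 4u^2 - 3u.
Evaluating at u = 3: f(3) = 63.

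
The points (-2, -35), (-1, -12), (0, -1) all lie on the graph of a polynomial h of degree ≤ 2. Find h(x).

Write h(x) = ax^2 + bx + c. Substituting each data point gives a linear system:
  4a - 2b + c = -35
  a - b + c = -12
  c = -1
Solving the system yields a = -6, b = 5, c = -1.
So h(x) = -6x² + 5x - 1.
Check: h(-1) = -12. ✓

h(x) = -6x^2 + 5x - 1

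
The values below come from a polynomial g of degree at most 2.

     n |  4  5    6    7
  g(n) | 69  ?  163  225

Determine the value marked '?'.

On equispaced nodes a degree-2 polynomial has vanishing third forward difference, so
  - g(4) + 3·g(5) - 3·g(6) + g(7) = 0.
Substituting the known values and solving for g(5):
  3·g(5) = 333
  g(5) = 111.

111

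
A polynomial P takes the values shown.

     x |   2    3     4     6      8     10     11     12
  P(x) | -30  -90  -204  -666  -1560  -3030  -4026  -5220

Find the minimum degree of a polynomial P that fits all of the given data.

3

Divided differences on the nodes 2, 3, 4, 6, 8, 10, 11, 12:
  order 0: -30  -90  -204  -666  -1560  -3030  -4026  -5220
  order 1: -60  -114  -231  -447  -735  -996  -1194
  order 2: -27  -39  -54  -72  -87  -99
  order 3: -3  -3  -3  -3  -3
  order 4: 0  0  0  0
  order 5: 0  0  0
  order 6: 0  0
  order 7: 0
The order-3 divided differences are all -3 (nonzero) and every higher order vanishes, so the data lies on a polynomial of degree exactly 3.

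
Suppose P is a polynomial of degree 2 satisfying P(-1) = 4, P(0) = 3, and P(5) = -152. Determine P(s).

P(s) = -5s^2 - 6s + 3

Using the Lagrange interpolation formula with nodes -1, 0, 5:
  L_0(s) = s(s - 5) / 6
  L_1(s) = (s + 1)(s - 5) / -5
  L_2(s) = (s + 1)s / 30
Then P(s) = 4·L_0(s) + 3·L_1(s) - 152·L_2(s).
Expanding and collecting terms gives P(s) = -5s² - 6s + 3.
Check: P(-1) = 4. ✓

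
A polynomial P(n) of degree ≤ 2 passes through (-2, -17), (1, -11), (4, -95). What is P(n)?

P(n) = -5n^2 - 3n - 3

Write P(n) = an^2 + bn + c. Substituting each data point gives a linear system:
  4a - 2b + c = -17
  a + b + c = -11
  16a + 4b + c = -95
Solving the system yields a = -5, b = -3, c = -3.
So P(n) = -5n^2 - 3n - 3.
Check: P(1) = -11. ✓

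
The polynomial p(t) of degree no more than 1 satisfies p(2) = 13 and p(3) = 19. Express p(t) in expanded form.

p(t) = 6t + 1

Write p(t) = at + b. Substituting each data point gives a linear system:
  2a + b = 13
  3a + b = 19
Solving the system yields a = 6, b = 1.
So p(t) = 6t + 1.
Check: p(2) = 13. ✓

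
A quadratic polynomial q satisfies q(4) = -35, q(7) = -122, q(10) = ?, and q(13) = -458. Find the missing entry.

On equispaced nodes a degree-2 polynomial has vanishing third forward difference, so
  - q(4) + 3·q(7) - 3·q(10) + q(13) = 0.
Substituting the known values and solving for q(10):
  -3·q(10) = 789
  q(10) = -263.

-263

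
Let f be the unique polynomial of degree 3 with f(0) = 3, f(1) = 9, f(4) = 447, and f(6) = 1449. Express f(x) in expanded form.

f(x) = 6x^3 + 5x^2 - 5x + 3

Write f(x) = ax^3 + bx^2 + cx + d. Substituting each data point gives a linear system:
  d = 3
  a + b + c + d = 9
  64a + 16b + 4c + d = 447
  216a + 36b + 6c + d = 1449
Solving the system yields a = 6, b = 5, c = -5, d = 3.
So f(x) = 6x³ + 5x² - 5x + 3.
Check: f(6) = 1449. ✓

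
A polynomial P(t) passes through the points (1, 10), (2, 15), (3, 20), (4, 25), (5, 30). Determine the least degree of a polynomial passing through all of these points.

1

Forward differences of the values at t = 1, 2, 3, 4, 5:
  P  : 10  15  20  25  30
  Δ  : 5  5  5  5
  Δ^2: 0  0  0
  Δ^3: 0  0
  Δ^4: 0
The first differences are constant (5) and nonzero, while all higher differences vanish, so the minimal degree is 1.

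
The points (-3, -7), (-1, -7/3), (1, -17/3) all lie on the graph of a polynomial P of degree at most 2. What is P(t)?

Using the Lagrange interpolation formula with nodes -3, -1, 1:
  L_0(t) = (t + 1)(t - 1) / 8
  L_1(t) = (t + 3)(t - 1) / -4
  L_2(t) = (t + 3)(t + 1) / 8
Then P(t) = -7·L_0(t) - 7/3·L_1(t) - 17/3·L_2(t).
Expanding and collecting terms gives P(t) = -t^2 - (5/3)t - 3.
Check: P(1) = -17/3. ✓

P(t) = -t^2 - (5/3)t - 3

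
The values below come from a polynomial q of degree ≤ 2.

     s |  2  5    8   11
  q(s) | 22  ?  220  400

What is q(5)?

On equispaced nodes a degree-2 polynomial has vanishing third forward difference, so
  - q(2) + 3·q(5) - 3·q(8) + q(11) = 0.
Substituting the known values and solving for q(5):
  3·q(5) = 282
  q(5) = 94.

94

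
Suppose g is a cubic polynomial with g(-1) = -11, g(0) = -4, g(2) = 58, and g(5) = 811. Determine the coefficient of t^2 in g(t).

Write g(t) = at^3 + bt^2 + ct + d. Substituting each data point gives a linear system:
  -a + b - c + d = -11
  d = -4
  8a + 4b + 2c + d = 58
  125a + 25b + 5c + d = 811
Solving the system yields a = 6, b = 2, c = 3, d = -4.
So g(t) = 6t^3 + 2t^2 + 3t - 4.
The coefficient of t^2 is 2.

2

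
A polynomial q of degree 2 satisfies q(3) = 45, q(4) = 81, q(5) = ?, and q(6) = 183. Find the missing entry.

127

On equispaced nodes a degree-2 polynomial has vanishing third forward difference, so
  - q(3) + 3·q(4) - 3·q(5) + q(6) = 0.
Substituting the known values and solving for q(5):
  -3·q(5) = -381
  q(5) = 127.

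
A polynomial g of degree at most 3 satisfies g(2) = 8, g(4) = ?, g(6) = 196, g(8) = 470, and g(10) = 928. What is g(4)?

The 4 known points determine the degree-3 polynomial uniquely.
Write g(s) = as^3 + bs^2 + cs + d. Substituting each data point gives a linear system:
  8a + 4b + 2c + d = 8
  216a + 36b + 6c + d = 196
  512a + 64b + 8c + d = 470
  1000a + 100b + 10c + d = 928
Solving the system yields a = 1, b = -1, c = 3, d = -2.
So g(s) = s³ - s² + 3s - 2.
Then g(4) = 58.

58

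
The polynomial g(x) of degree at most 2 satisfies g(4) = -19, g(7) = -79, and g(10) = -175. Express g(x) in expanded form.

g(x) = -2x^2 + 2x + 5

Using the Lagrange interpolation formula with nodes 4, 7, 10:
  L_0(x) = (x - 7)(x - 10) / 18
  L_1(x) = (x - 4)(x - 10) / -9
  L_2(x) = (x - 4)(x - 7) / 18
Then g(x) = -19·L_0(x) - 79·L_1(x) - 175·L_2(x).
Expanding and collecting terms gives g(x) = -2x^2 + 2x + 5.
Check: g(7) = -79. ✓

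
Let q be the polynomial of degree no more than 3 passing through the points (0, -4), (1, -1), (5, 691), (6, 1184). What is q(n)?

Using the Lagrange interpolation formula with nodes 0, 1, 5, 6:
  L_0(n) = (n - 1)(n - 5)(n - 6) / -30
  L_1(n) = n(n - 5)(n - 6) / 20
  L_2(n) = n(n - 1)(n - 6) / -20
  L_3(n) = n(n - 1)(n - 5) / 30
Then q(n) = -4·L_0(n) - 1·L_1(n) + 691·L_2(n) + 1184·L_3(n).
Expanding and collecting terms gives q(n) = 5n^3 + 4n^2 - 6n - 4.
Check: q(5) = 691. ✓

q(n) = 5n^3 + 4n^2 - 6n - 4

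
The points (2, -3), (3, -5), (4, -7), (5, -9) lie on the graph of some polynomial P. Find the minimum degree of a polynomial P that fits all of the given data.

1

Forward differences of the values at u = 2, 3, 4, 5:
  P  : -3  -5  -7  -9
  Δ  : -2  -2  -2
  Δ^2: 0  0
  Δ^3: 0
The first differences are constant (-2) and nonzero, while all higher differences vanish, so the minimal degree is 1.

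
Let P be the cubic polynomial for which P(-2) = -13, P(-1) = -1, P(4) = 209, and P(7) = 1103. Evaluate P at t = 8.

1637

Write P(t) = at^3 + bt^2 + ct + d. Substituting each data point gives a linear system:
  -8a + 4b - 2c + d = -13
  -a + b - c + d = -1
  64a + 16b + 4c + d = 209
  343a + 49b + 7c + d = 1103
Solving the system yields a = 3, b = 2, c = -3, d = -3.
So P(t) = 3t^3 + 2t^2 - 3t - 3.
Then P(8) = 1637.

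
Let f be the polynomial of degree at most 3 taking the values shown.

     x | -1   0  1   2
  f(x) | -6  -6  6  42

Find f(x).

f(x) = 2x^3 + 6x^2 + 4x - 6

Using the Lagrange interpolation formula with nodes -1, 0, 1, 2:
  L_0(x) = x(x - 1)(x - 2) / -6
  L_1(x) = (x + 1)(x - 1)(x - 2) / 2
  L_2(x) = (x + 1)x(x - 2) / -2
  L_3(x) = (x + 1)x(x - 1) / 6
Then f(x) = -6·L_0(x) - 6·L_1(x) + 6·L_2(x) + 42·L_3(x).
Expanding and collecting terms gives f(x) = 2x³ + 6x² + 4x - 6.
Check: f(0) = -6. ✓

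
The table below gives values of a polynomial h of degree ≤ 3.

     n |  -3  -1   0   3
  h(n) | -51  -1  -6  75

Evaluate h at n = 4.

194

Using the Lagrange interpolation formula with nodes -3, -1, 0, 3:
  L_0(n) = (n + 1)n(n - 3) / -36
  L_1(n) = (n + 3)n(n - 3) / 8
  L_2(n) = (n + 3)(n + 1)(n - 3) / -9
  L_3(n) = (n + 3)(n + 1)n / 72
Then h(n) = -51·L_0(n) - 1·L_1(n) - 6·L_2(n) + 75·L_3(n).
Expanding and collecting terms gives h(n) = 3n³ + 2n² - 6n - 6.
Evaluating at n = 4: h(4) = 194.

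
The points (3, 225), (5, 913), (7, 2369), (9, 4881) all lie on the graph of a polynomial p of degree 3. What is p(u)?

Write p(u) = au^3 + bu^2 + cu + d. Substituting each data point gives a linear system:
  27a + 9b + 3c + d = 225
  125a + 25b + 5c + d = 913
  343a + 49b + 7c + d = 2369
  729a + 81b + 9c + d = 4881
Solving the system yields a = 6, b = 6, c = 2, d = 3.
So p(u) = 6u^3 + 6u^2 + 2u + 3.
Check: p(7) = 2369. ✓

p(u) = 6u^3 + 6u^2 + 2u + 3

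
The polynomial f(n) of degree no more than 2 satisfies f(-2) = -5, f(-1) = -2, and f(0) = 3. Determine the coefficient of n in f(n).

6

Write f(n) = an^2 + bn + c. Substituting each data point gives a linear system:
  4a - 2b + c = -5
  a - b + c = -2
  c = 3
Solving the system yields a = 1, b = 6, c = 3.
So f(n) = n^2 + 6n + 3.
The coefficient of n is 6.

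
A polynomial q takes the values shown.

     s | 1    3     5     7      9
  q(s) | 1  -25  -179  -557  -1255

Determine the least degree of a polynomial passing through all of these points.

3

Forward differences of the values at s = 1, 3, 5, 7, 9:
  q  : 1  -25  -179  -557  -1255
  Δ  : -26  -154  -378  -698
  Δ^2: -128  -224  -320
  Δ^3: -96  -96
  Δ^4: 0
The third differences are constant (-96) and nonzero, while all higher differences vanish, so the minimal degree is 3.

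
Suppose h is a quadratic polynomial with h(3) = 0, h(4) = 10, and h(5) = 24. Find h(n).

Write h(n) = an^2 + bn + c. Substituting each data point gives a linear system:
  9a + 3b + c = 0
  16a + 4b + c = 10
  25a + 5b + c = 24
Solving the system yields a = 2, b = -4, c = -6.
So h(n) = 2n² - 4n - 6.
Check: h(4) = 10. ✓

h(n) = 2n^2 - 4n - 6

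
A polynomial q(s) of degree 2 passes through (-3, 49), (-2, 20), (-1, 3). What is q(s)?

Write q(s) = as^2 + bs + c. Substituting each data point gives a linear system:
  9a - 3b + c = 49
  4a - 2b + c = 20
  a - b + c = 3
Solving the system yields a = 6, b = 1, c = -2.
So q(s) = 6s^2 + s - 2.
Check: q(-1) = 3. ✓

q(s) = 6s^2 + s - 2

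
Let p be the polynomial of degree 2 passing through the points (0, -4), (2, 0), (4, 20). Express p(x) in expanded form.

Write p(x) = ax^2 + bx + c. Substituting each data point gives a linear system:
  c = -4
  4a + 2b + c = 0
  16a + 4b + c = 20
Solving the system yields a = 2, b = -2, c = -4.
So p(x) = 2x^2 - 2x - 4.
Check: p(4) = 20. ✓

p(x) = 2x^2 - 2x - 4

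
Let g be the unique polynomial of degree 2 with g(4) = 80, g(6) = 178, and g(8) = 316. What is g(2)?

22

Write g(x) = ax^2 + bx + c. Substituting each data point gives a linear system:
  16a + 4b + c = 80
  36a + 6b + c = 178
  64a + 8b + c = 316
Solving the system yields a = 5, b = -1, c = 4.
So g(x) = 5x^2 - x + 4.
Then g(2) = 22.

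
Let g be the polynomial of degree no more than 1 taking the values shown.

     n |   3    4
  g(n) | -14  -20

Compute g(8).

Using the Lagrange interpolation formula with nodes 3, 4:
  L_0(n) = (n - 4) / -1
  L_1(n) = (n - 3) / 1
Then g(n) = -14·L_0(n) - 20·L_1(n).
Expanding and collecting terms gives g(n) = -6n + 4.
Evaluating at n = 8: g(8) = -44.

-44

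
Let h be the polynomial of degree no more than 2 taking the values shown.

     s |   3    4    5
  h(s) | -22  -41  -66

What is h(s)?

Using the Lagrange interpolation formula with nodes 3, 4, 5:
  L_0(s) = (s - 4)(s - 5) / 2
  L_1(s) = (s - 3)(s - 5) / -1
  L_2(s) = (s - 3)(s - 4) / 2
Then h(s) = -22·L_0(s) - 41·L_1(s) - 66·L_2(s).
Expanding and collecting terms gives h(s) = -3s^2 + 2s - 1.
Check: h(4) = -41. ✓

h(s) = -3s^2 + 2s - 1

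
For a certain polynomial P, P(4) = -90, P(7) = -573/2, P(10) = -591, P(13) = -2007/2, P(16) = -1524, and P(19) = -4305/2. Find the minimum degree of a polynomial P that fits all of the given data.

2

Forward differences of the values at s = 4, 7, 10, 13, 16, 19:
  P  : -90  -573/2  -591  -2007/2  -1524  -4305/2
  Δ  : -393/2  -609/2  -825/2  -1041/2  -1257/2
  Δ^2: -108  -108  -108  -108
  Δ^3: 0  0  0
  Δ^4: 0  0
  Δ^5: 0
The second differences are constant (-108) and nonzero, while all higher differences vanish, so the minimal degree is 2.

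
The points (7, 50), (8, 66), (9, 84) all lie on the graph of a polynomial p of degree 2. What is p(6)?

Using the Lagrange interpolation formula with nodes 7, 8, 9:
  L_0(u) = (u - 8)(u - 9) / 2
  L_1(u) = (u - 7)(u - 9) / -1
  L_2(u) = (u - 7)(u - 8) / 2
Then p(u) = 50·L_0(u) + 66·L_1(u) + 84·L_2(u).
Expanding and collecting terms gives p(u) = u^2 + u - 6.
Evaluating at u = 6: p(6) = 36.

36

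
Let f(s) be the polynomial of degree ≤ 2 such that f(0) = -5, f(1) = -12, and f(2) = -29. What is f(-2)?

-21

Write f(s) = as^2 + bs + c. Substituting each data point gives a linear system:
  c = -5
  a + b + c = -12
  4a + 2b + c = -29
Solving the system yields a = -5, b = -2, c = -5.
So f(s) = -5s^2 - 2s - 5.
Then f(-2) = -21.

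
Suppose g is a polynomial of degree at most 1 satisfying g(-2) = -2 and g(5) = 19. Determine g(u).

Write g(u) = au + b. Substituting each data point gives a linear system:
  -2a + b = -2
  5a + b = 19
Solving the system yields a = 3, b = 4.
So g(u) = 3u + 4.
Check: g(5) = 19. ✓

g(u) = 3u + 4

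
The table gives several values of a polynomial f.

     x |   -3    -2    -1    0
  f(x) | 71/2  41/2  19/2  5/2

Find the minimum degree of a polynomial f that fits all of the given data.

2

Forward differences of the values at x = -3, -2, -1, 0:
  f  : 71/2  41/2  19/2  5/2
  Δ  : -15  -11  -7
  Δ^2: 4  4
  Δ^3: 0
The second differences are constant (4) and nonzero, while all higher differences vanish, so the minimal degree is 2.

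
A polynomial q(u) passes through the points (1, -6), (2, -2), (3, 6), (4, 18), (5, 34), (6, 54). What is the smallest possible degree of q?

Forward differences of the values at u = 1, 2, 3, 4, 5, 6:
  q  : -6  -2  6  18  34  54
  Δ  : 4  8  12  16  20
  Δ^2: 4  4  4  4
  Δ^3: 0  0  0
  Δ^4: 0  0
  Δ^5: 0
The second differences are constant (4) and nonzero, while all higher differences vanish, so the minimal degree is 2.

2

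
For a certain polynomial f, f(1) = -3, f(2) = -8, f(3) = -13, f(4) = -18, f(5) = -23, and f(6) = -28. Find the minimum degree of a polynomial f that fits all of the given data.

1

Forward differences of the values at x = 1, 2, 3, 4, 5, 6:
  f  : -3  -8  -13  -18  -23  -28
  Δ  : -5  -5  -5  -5  -5
  Δ^2: 0  0  0  0
  Δ^3: 0  0  0
  Δ^4: 0  0
  Δ^5: 0
The first differences are constant (-5) and nonzero, while all higher differences vanish, so the minimal degree is 1.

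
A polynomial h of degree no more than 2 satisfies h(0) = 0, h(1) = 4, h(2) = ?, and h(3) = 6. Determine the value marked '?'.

6

The 3 known points determine the degree-2 polynomial uniquely.
Write h(s) = as^2 + bs + c. Substituting each data point gives a linear system:
  c = 0
  a + b + c = 4
  9a + 3b + c = 6
Solving the system yields a = -1, b = 5, c = 0.
So h(s) = -s² + 5s.
Then h(2) = 6.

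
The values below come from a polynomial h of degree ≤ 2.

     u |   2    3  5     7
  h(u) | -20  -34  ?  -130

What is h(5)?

The 3 known points determine the degree-2 polynomial uniquely.
Write h(u) = au^2 + bu + c. Substituting each data point gives a linear system:
  4a + 2b + c = -20
  9a + 3b + c = -34
  49a + 7b + c = -130
Solving the system yields a = -2, b = -4, c = -4.
So h(u) = -2u^2 - 4u - 4.
Then h(5) = -74.

-74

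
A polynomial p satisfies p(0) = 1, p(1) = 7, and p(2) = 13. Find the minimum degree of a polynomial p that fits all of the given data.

1

Forward differences of the values at t = 0, 1, 2:
  p  : 1  7  13
  Δ  : 6  6
  Δ^2: 0
The first differences are constant (6) and nonzero, while all higher differences vanish, so the minimal degree is 1.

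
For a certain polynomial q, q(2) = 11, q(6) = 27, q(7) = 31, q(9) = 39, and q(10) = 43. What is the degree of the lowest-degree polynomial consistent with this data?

Divided differences on the nodes 2, 6, 7, 9, 10:
  order 0: 11  27  31  39  43
  order 1: 4  4  4  4
  order 2: 0  0  0
  order 3: 0  0
  order 4: 0
The order-1 divided differences are all 4 (nonzero) and every higher order vanishes, so the data lies on a polynomial of degree exactly 1.

1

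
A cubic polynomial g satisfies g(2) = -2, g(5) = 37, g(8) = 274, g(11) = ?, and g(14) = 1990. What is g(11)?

871

The 4 known points determine the degree-3 polynomial uniquely.
Write g(x) = ax^3 + bx^2 + cx + d. Substituting each data point gives a linear system:
  8a + 4b + 2c + d = -2
  125a + 25b + 5c + d = 37
  512a + 64b + 8c + d = 274
  2744a + 196b + 14c + d = 1990
Solving the system yields a = 1, b = -4, c = 2, d = 2.
So g(x) = x^3 - 4x^2 + 2x + 2.
Then g(11) = 871.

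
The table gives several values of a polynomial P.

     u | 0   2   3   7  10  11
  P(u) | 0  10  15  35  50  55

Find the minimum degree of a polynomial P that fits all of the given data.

Divided differences on the nodes 0, 2, 3, 7, 10, 11:
  order 0: 0  10  15  35  50  55
  order 1: 5  5  5  5  5
  order 2: 0  0  0  0
  order 3: 0  0  0
  order 4: 0  0
  order 5: 0
The order-1 divided differences are all 5 (nonzero) and every higher order vanishes, so the data lies on a polynomial of degree exactly 1.

1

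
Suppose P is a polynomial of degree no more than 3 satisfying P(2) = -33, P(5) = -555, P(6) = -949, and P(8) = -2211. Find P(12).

Using the Lagrange interpolation formula with nodes 2, 5, 6, 8:
  L_0(x) = (x - 5)(x - 6)(x - 8) / -72
  L_1(x) = (x - 2)(x - 6)(x - 8) / 9
  L_2(x) = (x - 2)(x - 5)(x - 8) / -8
  L_3(x) = (x - 2)(x - 5)(x - 6) / 36
Then P(x) = -33·L_0(x) - 555·L_1(x) - 949·L_2(x) - 2211·L_3(x).
Expanding and collecting terms gives P(x) = -4x³ - 3x² + 3x + 5.
Evaluating at x = 12: P(12) = -7303.

-7303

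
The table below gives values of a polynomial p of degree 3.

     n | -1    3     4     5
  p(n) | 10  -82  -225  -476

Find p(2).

-17

Write p(n) = an^3 + bn^2 + cn + d. Substituting each data point gives a linear system:
  -a + b - c + d = 10
  27a + 9b + 3c + d = -82
  64a + 16b + 4c + d = -225
  125a + 25b + 5c + d = -476
Solving the system yields a = -5, b = 6, c = 0, d = -1.
So p(n) = -5n^3 + 6n^2 - 1.
Then p(2) = -17.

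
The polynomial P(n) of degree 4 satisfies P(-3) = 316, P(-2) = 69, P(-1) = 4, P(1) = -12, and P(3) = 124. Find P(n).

P(n) = 3n^4 - 3n^3 - 2n^2 - 5n - 5

Write P(n) = an^4 + bn^3 + cn^2 + dn + e. Substituting each data point gives a linear system:
  81a - 27b + 9c - 3d + e = 316
  16a - 8b + 4c - 2d + e = 69
  a - b + c - d + e = 4
  a + b + c + d + e = -12
  81a + 27b + 9c + 3d + e = 124
Solving the system yields a = 3, b = -3, c = -2, d = -5, e = -5.
So P(n) = 3n⁴ - 3n³ - 2n² - 5n - 5.
Check: P(-2) = 69. ✓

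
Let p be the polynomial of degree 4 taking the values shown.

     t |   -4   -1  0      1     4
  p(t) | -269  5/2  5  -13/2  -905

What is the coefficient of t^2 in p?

-5

Write p(t) = at^4 + bt^3 + ct^2 + dt + e. Substituting each data point gives a linear system:
  256a - 64b + 16c - 4d + e = -269
  a - b + c - d + e = 5/2
  e = 5
  a + b + c + d + e = -13/2
  256a + 64b + 16c + 4d + e = -905
Solving the system yields a = -2, b = -5, c = -5, d = 1/2, e = 5.
So p(t) = -2t^4 - 5t^3 - 5t^2 + (1/2)t + 5.
The coefficient of t^2 is -5.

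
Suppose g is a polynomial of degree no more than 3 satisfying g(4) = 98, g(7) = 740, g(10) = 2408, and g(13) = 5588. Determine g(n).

g(n) = 3n^3 - 6n^2 + n - 2

Using the Lagrange interpolation formula with nodes 4, 7, 10, 13:
  L_0(n) = (n - 7)(n - 10)(n - 13) / -162
  L_1(n) = (n - 4)(n - 10)(n - 13) / 54
  L_2(n) = (n - 4)(n - 7)(n - 13) / -54
  L_3(n) = (n - 4)(n - 7)(n - 10) / 162
Then g(n) = 98·L_0(n) + 740·L_1(n) + 2408·L_2(n) + 5588·L_3(n).
Expanding and collecting terms gives g(n) = 3n^3 - 6n^2 + n - 2.
Check: g(10) = 2408. ✓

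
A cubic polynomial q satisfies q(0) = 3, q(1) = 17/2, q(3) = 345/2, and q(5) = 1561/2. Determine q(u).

Using the Lagrange interpolation formula with nodes 0, 1, 3, 5:
  L_0(u) = (u - 1)(u - 3)(u - 5) / -15
  L_1(u) = u(u - 3)(u - 5) / 8
  L_2(u) = u(u - 1)(u - 5) / -12
  L_3(u) = u(u - 1)(u - 3) / 40
Then q(u) = 3·L_0(u) + 17/2·L_1(u) + 345/2·L_2(u) + 1561/2·L_3(u).
Expanding and collecting terms gives q(u) = 6u^3 + (3/2)u^2 - 2u + 3.
Check: q(0) = 3. ✓

q(u) = 6u^3 + (3/2)u^2 - 2u + 3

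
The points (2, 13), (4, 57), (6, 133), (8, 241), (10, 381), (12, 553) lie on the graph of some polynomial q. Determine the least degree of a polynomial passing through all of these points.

2

Forward differences of the values at t = 2, 4, 6, 8, 10, 12:
  q  : 13  57  133  241  381  553
  Δ  : 44  76  108  140  172
  Δ^2: 32  32  32  32
  Δ^3: 0  0  0
  Δ^4: 0  0
  Δ^5: 0
The second differences are constant (32) and nonzero, while all higher differences vanish, so the minimal degree is 2.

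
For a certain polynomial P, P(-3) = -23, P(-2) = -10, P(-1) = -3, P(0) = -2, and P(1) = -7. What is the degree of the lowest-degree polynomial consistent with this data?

Forward differences of the values at t = -3, -2, -1, 0, 1:
  P  : -23  -10  -3  -2  -7
  Δ  : 13  7  1  -5
  Δ^2: -6  -6  -6
  Δ^3: 0  0
  Δ^4: 0
The second differences are constant (-6) and nonzero, while all higher differences vanish, so the minimal degree is 2.

2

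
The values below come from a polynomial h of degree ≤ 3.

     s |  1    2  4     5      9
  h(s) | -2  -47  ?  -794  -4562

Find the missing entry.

-407

The 4 known points determine the degree-3 polynomial uniquely.
Write h(s) = as^3 + bs^2 + cs + d. Substituting each data point gives a linear system:
  a + b + c + d = -2
  8a + 4b + 2c + d = -47
  125a + 25b + 5c + d = -794
  729a + 81b + 9c + d = -4562
Solving the system yields a = -6, b = -3, c = 6, d = 1.
So h(s) = -6s^3 - 3s^2 + 6s + 1.
Then h(4) = -407.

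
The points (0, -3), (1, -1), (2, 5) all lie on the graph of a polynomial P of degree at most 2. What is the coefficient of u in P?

0

Write P(u) = au^2 + bu + c. Substituting each data point gives a linear system:
  c = -3
  a + b + c = -1
  4a + 2b + c = 5
Solving the system yields a = 2, b = 0, c = -3.
So P(u) = 2u^2 - 3.
The coefficient of u is 0.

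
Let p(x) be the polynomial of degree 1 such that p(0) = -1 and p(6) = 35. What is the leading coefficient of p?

6

Write p(x) = ax + b. Substituting each data point gives a linear system:
  b = -1
  6a + b = 35
Solving the system yields a = 6, b = -1.
So p(x) = 6x - 1.
The leading coefficient is 6.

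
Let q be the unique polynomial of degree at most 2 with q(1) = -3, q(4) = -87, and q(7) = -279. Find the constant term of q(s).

1

Write q(s) = as^2 + bs + c. Substituting each data point gives a linear system:
  a + b + c = -3
  16a + 4b + c = -87
  49a + 7b + c = -279
Solving the system yields a = -6, b = 2, c = 1.
So q(s) = -6s^2 + 2s + 1.
The constant term is 1.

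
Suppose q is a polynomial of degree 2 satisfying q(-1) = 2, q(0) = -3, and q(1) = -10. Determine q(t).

q(t) = -t^2 - 6t - 3

Write q(t) = at^2 + bt + c. Substituting each data point gives a linear system:
  a - b + c = 2
  c = -3
  a + b + c = -10
Solving the system yields a = -1, b = -6, c = -3.
So q(t) = -t^2 - 6t - 3.
Check: q(0) = -3. ✓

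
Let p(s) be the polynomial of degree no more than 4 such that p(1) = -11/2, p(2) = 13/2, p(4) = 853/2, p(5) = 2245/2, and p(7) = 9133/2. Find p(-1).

13/2

Using the Lagrange interpolation formula with nodes 1, 2, 4, 5, 7:
  L_0(s) = (s - 2)(s - 4)(s - 5)(s - 7) / 72
  L_1(s) = (s - 1)(s - 4)(s - 5)(s - 7) / -30
  L_2(s) = (s - 1)(s - 2)(s - 5)(s - 7) / 18
  L_3(s) = (s - 1)(s - 2)(s - 4)(s - 7) / -24
  L_4(s) = (s - 1)(s - 2)(s - 4)(s - 5) / 180
Then p(s) = -11/2·L_0(s) + 13/2·L_1(s) + 853/2·L_2(s) + 2245/2·L_3(s) + 9133/2·L_4(s).
Expanding and collecting terms gives p(s) = 2s^4 - 4s^2 - 6s + 5/2.
Evaluating at s = -1: p(-1) = 13/2.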